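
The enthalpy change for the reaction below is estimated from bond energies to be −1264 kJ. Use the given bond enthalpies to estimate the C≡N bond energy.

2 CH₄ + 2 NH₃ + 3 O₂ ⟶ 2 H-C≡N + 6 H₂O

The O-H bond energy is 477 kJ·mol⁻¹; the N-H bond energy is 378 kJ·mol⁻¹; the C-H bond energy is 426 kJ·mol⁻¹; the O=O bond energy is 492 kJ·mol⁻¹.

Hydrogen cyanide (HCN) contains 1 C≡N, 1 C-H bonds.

Let D be the C≡N bond energy.
Σ(broken) = 8×426 + 6×378 + 3×492 = 7152
Σ(formed) = 2×D + 2×426 + 12×477 = 6576 + 2D
ΔH = Σ(broken) − Σ(formed) = (7152) − (6576 + 2D) = +576 − 2D
Setting this equal to −1264 kJ gives 2D = 1840, so D = 920 kJ/mol.

D(C≡N) ≈ 920 kJ/mol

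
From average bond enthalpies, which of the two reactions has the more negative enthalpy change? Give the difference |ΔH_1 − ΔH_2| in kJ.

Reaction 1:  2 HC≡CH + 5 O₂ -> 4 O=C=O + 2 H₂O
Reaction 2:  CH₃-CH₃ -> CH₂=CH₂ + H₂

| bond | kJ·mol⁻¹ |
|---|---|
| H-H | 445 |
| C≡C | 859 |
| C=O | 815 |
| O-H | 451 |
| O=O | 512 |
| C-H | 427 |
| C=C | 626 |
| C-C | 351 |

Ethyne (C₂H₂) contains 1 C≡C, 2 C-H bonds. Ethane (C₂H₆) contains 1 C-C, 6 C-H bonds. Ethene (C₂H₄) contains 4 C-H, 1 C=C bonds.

Reaction 1, by 2472 kJ

Reaction 1:
  Bonds broken (reactants):
    C≡C: 2 × 859 = 1718
    C-H: 4 × 427 = 1708
    O=O: 5 × 512 = 2560
    Σ(broken) = 5986 kJ
  Bonds formed (products):
    C=O: 8 × 815 = 6520
    O-H: 4 × 451 = 1804
    Σ(formed) = 8324 kJ
  ΔH_1 = 5986 − 8324 = −2338 kJ
Reaction 2:
  Bonds broken (reactants):
    C-C: 1 × 351 = 351
    C-H: 6 × 427 = 2562
    Σ(broken) = 2913 kJ
  Bonds formed (products):
    C-H: 4 × 427 = 1708
    C=C: 1 × 626 = 626
    H-H: 1 × 445 = 445
    Σ(formed) = 2779 kJ
  ΔH_2 = 2913 − 2779 = +134 kJ
ΔH_1 − ΔH_2 = −2472 kJ, so reaction 1 has the more negative ΔH; |ΔH_1 − ΔH_2| = 2472 kJ.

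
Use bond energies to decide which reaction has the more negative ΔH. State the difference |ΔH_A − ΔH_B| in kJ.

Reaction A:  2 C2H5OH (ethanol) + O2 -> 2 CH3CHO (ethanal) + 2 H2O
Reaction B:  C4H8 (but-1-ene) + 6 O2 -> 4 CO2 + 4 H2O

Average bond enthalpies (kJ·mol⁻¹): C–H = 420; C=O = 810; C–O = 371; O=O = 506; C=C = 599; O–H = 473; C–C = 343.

Reaction A:
  Bonds broken (reactants):
    C–C: 2 × 343 = 686
    C–H: 10 × 420 = 4200
    C–O: 2 × 371 = 742
    O–H: 2 × 473 = 946
    O=O: 1 × 506 = 506
    Σ(broken) = 7080 kJ
  Bonds formed (products):
    C–C: 2 × 343 = 686
    C–H: 8 × 420 = 3360
    C=O: 2 × 810 = 1620
    O–H: 4 × 473 = 1892
    Σ(formed) = 7558 kJ
  ΔH_A = 7080 − 7558 = −478 kJ
Reaction B:
  Bonds broken (reactants):
    C–C: 2 × 343 = 686
    C–H: 8 × 420 = 3360
    C=C: 1 × 599 = 599
    O=O: 6 × 506 = 3036
    Σ(broken) = 7681 kJ
  Bonds formed (products):
    C=O: 8 × 810 = 6480
    O–H: 8 × 473 = 3784
    Σ(formed) = 10264 kJ
  ΔH_B = 7681 − 10264 = −2583 kJ
ΔH_A − ΔH_B = +2105 kJ, so reaction B has the more negative ΔH; |ΔH_A − ΔH_B| = 2105 kJ.

Reaction B, by 2105 kJ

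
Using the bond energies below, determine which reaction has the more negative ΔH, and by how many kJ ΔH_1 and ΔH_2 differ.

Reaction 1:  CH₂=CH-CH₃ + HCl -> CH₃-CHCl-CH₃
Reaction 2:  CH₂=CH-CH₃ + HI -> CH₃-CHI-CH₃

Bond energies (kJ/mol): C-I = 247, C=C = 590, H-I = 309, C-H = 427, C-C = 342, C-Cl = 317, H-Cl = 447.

Reaction 1:
  Bonds broken (reactants):
    C-C: 1 × 342 = 342
    C-H: 6 × 427 = 2562
    C=C: 1 × 590 = 590
    H-Cl: 1 × 447 = 447
    Σ(broken) = 3941 kJ
  Bonds formed (products):
    C-C: 2 × 342 = 684
    C-Cl: 1 × 317 = 317
    C-H: 7 × 427 = 2989
    Σ(formed) = 3990 kJ
  ΔH_1 = 3941 − 3990 = −49 kJ
Reaction 2:
  Bonds broken (reactants):
    C-C: 1 × 342 = 342
    C-H: 6 × 427 = 2562
    C=C: 1 × 590 = 590
    H-I: 1 × 309 = 309
    Σ(broken) = 3803 kJ
  Bonds formed (products):
    C-C: 2 × 342 = 684
    C-H: 7 × 427 = 2989
    C-I: 1 × 247 = 247
    Σ(formed) = 3920 kJ
  ΔH_2 = 3803 − 3920 = −117 kJ
ΔH_1 − ΔH_2 = +68 kJ, so reaction 2 has the more negative ΔH; |ΔH_1 − ΔH_2| = 68 kJ.

Reaction 2, by 68 kJ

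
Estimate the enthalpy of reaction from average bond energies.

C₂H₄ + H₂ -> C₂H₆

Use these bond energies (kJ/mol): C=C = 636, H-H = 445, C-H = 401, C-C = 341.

ΔH ≈ −62 kJ

Bonds broken (reactants):
  C-H: 4 × 401 = 1604
  C=C: 1 × 636 = 636
  H-H: 1 × 445 = 445
  Σ(broken) = 2685 kJ
Bonds formed (products):
  C-C: 1 × 341 = 341
  C-H: 6 × 401 = 2406
  Σ(formed) = 2747 kJ
ΔH = Σ(broken) − Σ(formed) = 2685 − 2747 = −62 kJ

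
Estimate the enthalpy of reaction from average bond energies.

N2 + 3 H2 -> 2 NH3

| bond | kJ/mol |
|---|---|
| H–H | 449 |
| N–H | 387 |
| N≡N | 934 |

ΔH ≈ −41 kJ

Bonds broken (reactants):
  H–H: 3 × 449 = 1347
  N≡N: 1 × 934 = 934
  Σ(broken) = 2281 kJ
Bonds formed (products):
  N–H: 6 × 387 = 2322
  Σ(formed) = 2322 kJ
ΔH = Σ(broken) − Σ(formed) = 2281 − 2322 = −41 kJ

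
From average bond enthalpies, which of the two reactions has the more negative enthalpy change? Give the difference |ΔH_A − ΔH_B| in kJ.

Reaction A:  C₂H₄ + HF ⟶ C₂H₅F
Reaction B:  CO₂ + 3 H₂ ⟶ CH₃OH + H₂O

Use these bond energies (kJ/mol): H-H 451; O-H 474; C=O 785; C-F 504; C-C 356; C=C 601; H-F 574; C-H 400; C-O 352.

Reaction A, by 34 kJ

Reaction A:
  Bonds broken (reactants):
    C-H: 4 × 400 = 1600
    C=C: 1 × 601 = 601
    H-F: 1 × 574 = 574
    Σ(broken) = 2775 kJ
  Bonds formed (products):
    C-C: 1 × 356 = 356
    C-F: 1 × 504 = 504
    C-H: 5 × 400 = 2000
    Σ(formed) = 2860 kJ
  ΔH_A = 2775 − 2860 = −85 kJ
Reaction B:
  Bonds broken (reactants):
    C=O: 2 × 785 = 1570
    H-H: 3 × 451 = 1353
    Σ(broken) = 2923 kJ
  Bonds formed (products):
    C-H: 3 × 400 = 1200
    C-O: 1 × 352 = 352
    O-H: 3 × 474 = 1422
    Σ(formed) = 2974 kJ
  ΔH_B = 2923 − 2974 = −51 kJ
ΔH_A − ΔH_B = −34 kJ, so reaction A has the more negative ΔH; |ΔH_A − ΔH_B| = 34 kJ.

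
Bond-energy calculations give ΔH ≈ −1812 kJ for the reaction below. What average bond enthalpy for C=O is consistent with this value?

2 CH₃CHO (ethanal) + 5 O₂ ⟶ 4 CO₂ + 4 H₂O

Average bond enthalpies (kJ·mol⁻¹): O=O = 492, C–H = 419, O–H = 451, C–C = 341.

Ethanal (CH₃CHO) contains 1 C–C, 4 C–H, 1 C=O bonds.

D(C=O) ≈ 783 kJ/mol

Let D be the C=O bond energy.
Σ(broken) = 2×341 + 8×419 + 2×D + 5×492 = 6494 + 2D
Σ(formed) = 8×D + 8×451 = 3608 + 8D
ΔH = Σ(broken) − Σ(formed) = (6494 + 2D) − (3608 + 8D) = +2886 − 6D
Setting this equal to −1812 kJ gives 6D = 4698, so D = 783 kJ/mol.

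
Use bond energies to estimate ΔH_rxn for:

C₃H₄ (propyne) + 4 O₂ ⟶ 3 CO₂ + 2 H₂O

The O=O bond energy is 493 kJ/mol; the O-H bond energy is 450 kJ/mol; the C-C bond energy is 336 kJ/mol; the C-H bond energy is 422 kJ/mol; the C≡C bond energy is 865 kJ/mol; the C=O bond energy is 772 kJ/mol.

Bonds broken (reactants):
  C≡C: 1 × 865 = 865
  C-C: 1 × 336 = 336
  C-H: 4 × 422 = 1688
  O=O: 4 × 493 = 1972
  Σ(broken) = 4861 kJ
Bonds formed (products):
  C=O: 6 × 772 = 4632
  O-H: 4 × 450 = 1800
  Σ(formed) = 6432 kJ
ΔH = Σ(broken) − Σ(formed) = 4861 − 6432 = −1571 kJ

ΔH ≈ −1571 kJ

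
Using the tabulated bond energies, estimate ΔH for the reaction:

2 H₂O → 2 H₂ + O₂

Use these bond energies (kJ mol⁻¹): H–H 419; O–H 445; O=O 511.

Bonds broken (reactants):
  O–H: 4 × 445 = 1780
  Σ(broken) = 1780 kJ
Bonds formed (products):
  H–H: 2 × 419 = 838
  O=O: 1 × 511 = 511
  Σ(formed) = 1349 kJ
ΔH = Σ(broken) − Σ(formed) = 1780 − 1349 = +431 kJ

ΔH ≈ +431 kJ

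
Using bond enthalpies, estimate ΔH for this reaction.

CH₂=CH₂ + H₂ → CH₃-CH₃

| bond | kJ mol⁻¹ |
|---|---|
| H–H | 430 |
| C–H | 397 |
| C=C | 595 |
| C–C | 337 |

ΔH ≈ −106 kJ

Bonds broken (reactants):
  C–H: 4 × 397 = 1588
  C=C: 1 × 595 = 595
  H–H: 1 × 430 = 430
  Σ(broken) = 2613 kJ
Bonds formed (products):
  C–C: 1 × 337 = 337
  C–H: 6 × 397 = 2382
  Σ(formed) = 2719 kJ
ΔH = Σ(broken) − Σ(formed) = 2613 − 2719 = −106 kJ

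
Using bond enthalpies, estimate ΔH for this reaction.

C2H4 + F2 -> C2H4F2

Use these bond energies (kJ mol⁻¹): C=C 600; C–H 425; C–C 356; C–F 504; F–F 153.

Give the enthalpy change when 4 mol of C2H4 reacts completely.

ΔH = −2444 kJ

Bonds broken (reactants):
  C–H: 4 × 425 = 1700
  C=C: 1 × 600 = 600
  F–F: 1 × 153 = 153
  Σ(broken) = 2453 kJ
Bonds formed (products):
  C–C: 1 × 356 = 356
  C–F: 2 × 504 = 1008
  C–H: 4 × 425 = 1700
  Σ(formed) = 3064 kJ
ΔH = Σ(broken) − Σ(formed) = 2453 − 3064 = −611 kJ
For 4× the reaction as written: 4 × (−611) = −2444 kJ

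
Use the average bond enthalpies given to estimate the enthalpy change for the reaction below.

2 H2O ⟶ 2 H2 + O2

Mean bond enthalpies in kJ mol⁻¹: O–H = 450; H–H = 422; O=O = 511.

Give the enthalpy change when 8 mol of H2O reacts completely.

ΔH = +1780 kJ

Bonds broken (reactants):
  O–H: 4 × 450 = 1800
  Σ(broken) = 1800 kJ
Bonds formed (products):
  H–H: 2 × 422 = 844
  O=O: 1 × 511 = 511
  Σ(formed) = 1355 kJ
ΔH = Σ(broken) − Σ(formed) = 1800 − 1355 = +445 kJ
For 4× the reaction as written: 4 × (+445) = +1780 kJ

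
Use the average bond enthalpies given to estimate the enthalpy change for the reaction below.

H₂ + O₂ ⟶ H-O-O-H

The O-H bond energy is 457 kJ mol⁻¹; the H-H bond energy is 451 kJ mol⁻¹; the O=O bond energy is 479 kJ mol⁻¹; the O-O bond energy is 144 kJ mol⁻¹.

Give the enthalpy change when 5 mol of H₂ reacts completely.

Bonds broken (reactants):
  H-H: 1 × 451 = 451
  O=O: 1 × 479 = 479
  Σ(broken) = 930 kJ
Bonds formed (products):
  O-H: 2 × 457 = 914
  O-O: 1 × 144 = 144
  Σ(formed) = 1058 kJ
ΔH = Σ(broken) − Σ(formed) = 930 − 1058 = −128 kJ
For 5× the reaction as written: 5 × (−128) = −640 kJ

ΔH = −640 kJ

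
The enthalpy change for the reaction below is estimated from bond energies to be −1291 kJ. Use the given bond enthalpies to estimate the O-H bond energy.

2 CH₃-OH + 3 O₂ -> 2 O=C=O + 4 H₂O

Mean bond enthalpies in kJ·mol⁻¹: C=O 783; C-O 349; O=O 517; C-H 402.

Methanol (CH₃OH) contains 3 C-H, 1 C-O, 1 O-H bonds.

D(O-H) ≈ 470 kJ/mol

Let D be the O-H bond energy.
Σ(broken) = 6×402 + 2×349 + 2×D + 3×517 = 4661 + 2D
Σ(formed) = 4×783 + 8×D = 3132 + 8D
ΔH = Σ(broken) − Σ(formed) = (4661 + 2D) − (3132 + 8D) = +1529 − 6D
Setting this equal to −1291 kJ gives 6D = 2820, so D = 470 kJ/mol.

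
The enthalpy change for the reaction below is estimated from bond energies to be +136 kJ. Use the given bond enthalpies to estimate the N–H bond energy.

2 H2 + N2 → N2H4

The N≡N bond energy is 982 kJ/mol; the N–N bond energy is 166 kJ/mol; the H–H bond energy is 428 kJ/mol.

D(N–H) ≈ 384 kJ/mol

Let D be the N–H bond energy.
Σ(broken) = 2×428 + 1×982 = 1838
Σ(formed) = 4×D + 1×166 = 166 + 4D
ΔH = Σ(broken) − Σ(formed) = (1838) − (166 + 4D) = +1672 − 4D
Setting this equal to +136 kJ gives 4D = 1536, so D = 384 kJ/mol.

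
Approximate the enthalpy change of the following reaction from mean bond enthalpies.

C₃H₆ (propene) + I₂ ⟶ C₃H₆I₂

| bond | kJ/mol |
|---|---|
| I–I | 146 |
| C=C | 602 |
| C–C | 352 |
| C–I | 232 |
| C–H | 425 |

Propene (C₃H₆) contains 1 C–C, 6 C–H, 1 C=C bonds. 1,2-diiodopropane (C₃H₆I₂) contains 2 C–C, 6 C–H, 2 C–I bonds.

ΔH ≈ −68 kJ

Bonds broken (reactants):
  C–C: 1 × 352 = 352
  C–H: 6 × 425 = 2550
  C=C: 1 × 602 = 602
  I–I: 1 × 146 = 146
  Σ(broken) = 3650 kJ
Bonds formed (products):
  C–C: 2 × 352 = 704
  C–H: 6 × 425 = 2550
  C–I: 2 × 232 = 464
  Σ(formed) = 3718 kJ
ΔH = Σ(broken) − Σ(formed) = 3650 − 3718 = −68 kJ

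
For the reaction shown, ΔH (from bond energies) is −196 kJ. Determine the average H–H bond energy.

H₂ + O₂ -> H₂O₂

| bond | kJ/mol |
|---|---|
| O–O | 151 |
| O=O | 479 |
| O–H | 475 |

Let D be the H–H bond energy.
Σ(broken) = 1×D + 1×479 = 479 + D
Σ(formed) = 2×475 + 1×151 = 1101
ΔH = Σ(broken) − Σ(formed) = (479 + D) − (1101) = −622 + D
Setting this equal to −196 kJ gives D = 426 kJ/mol.

D(H–H) ≈ 426 kJ/mol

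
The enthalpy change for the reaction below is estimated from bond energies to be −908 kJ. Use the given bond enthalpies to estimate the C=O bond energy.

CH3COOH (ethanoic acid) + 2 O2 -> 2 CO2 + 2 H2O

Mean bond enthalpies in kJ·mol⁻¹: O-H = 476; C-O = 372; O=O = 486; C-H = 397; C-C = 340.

D(C=O) ≈ 785 kJ/mol

Let D be the C=O bond energy.
Σ(broken) = 1×340 + 3×397 + 1×372 + 1×D + 1×476 + 2×486 = 3351 + D
Σ(formed) = 4×D + 4×476 = 1904 + 4D
ΔH = Σ(broken) − Σ(formed) = (3351 + D) − (1904 + 4D) = +1447 − 3D
Setting this equal to −908 kJ gives 3D = 2355, so D = 785 kJ/mol.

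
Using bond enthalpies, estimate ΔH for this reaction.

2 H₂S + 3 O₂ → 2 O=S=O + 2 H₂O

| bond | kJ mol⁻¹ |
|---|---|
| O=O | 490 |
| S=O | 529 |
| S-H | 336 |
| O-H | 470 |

ΔH ≈ −1182 kJ

Bonds broken (reactants):
  O=O: 3 × 490 = 1470
  S-H: 4 × 336 = 1344
  Σ(broken) = 2814 kJ
Bonds formed (products):
  O-H: 4 × 470 = 1880
  S=O: 4 × 529 = 2116
  Σ(formed) = 3996 kJ
ΔH = Σ(broken) − Σ(formed) = 2814 − 3996 = −1182 kJ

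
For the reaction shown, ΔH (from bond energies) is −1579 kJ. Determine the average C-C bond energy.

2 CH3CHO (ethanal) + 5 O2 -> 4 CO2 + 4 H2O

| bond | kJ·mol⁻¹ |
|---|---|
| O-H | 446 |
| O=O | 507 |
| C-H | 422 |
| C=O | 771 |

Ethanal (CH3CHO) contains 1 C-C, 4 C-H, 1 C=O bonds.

Let D be the C-C bond energy.
Σ(broken) = 2×D + 8×422 + 2×771 + 5×507 = 7453 + 2D
Σ(formed) = 8×771 + 8×446 = 9736
ΔH = Σ(broken) − Σ(formed) = (7453 + 2D) − (9736) = −2283 + 2D
Setting this equal to −1579 kJ gives 2D = 704, so D = 352 kJ/mol.

D(C-C) ≈ 352 kJ/mol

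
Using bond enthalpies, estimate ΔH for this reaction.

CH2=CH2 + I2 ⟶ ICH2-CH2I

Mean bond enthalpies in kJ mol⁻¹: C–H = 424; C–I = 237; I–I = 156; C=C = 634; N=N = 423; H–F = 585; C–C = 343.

Bonds broken (reactants):
  C–H: 4 × 424 = 1696
  C=C: 1 × 634 = 634
  I–I: 1 × 156 = 156
  Σ(broken) = 2486 kJ
Bonds formed (products):
  C–C: 1 × 343 = 343
  C–H: 4 × 424 = 1696
  C–I: 2 × 237 = 474
  Σ(formed) = 2513 kJ
ΔH = Σ(broken) − Σ(formed) = 2486 − 2513 = −27 kJ

ΔH ≈ −27 kJ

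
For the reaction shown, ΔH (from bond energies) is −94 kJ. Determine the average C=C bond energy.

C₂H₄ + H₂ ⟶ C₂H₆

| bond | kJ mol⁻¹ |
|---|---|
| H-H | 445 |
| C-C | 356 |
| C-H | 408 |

Let D be the C=C bond energy.
Σ(broken) = 4×408 + 1×D + 1×445 = 2077 + D
Σ(formed) = 1×356 + 6×408 = 2804
ΔH = Σ(broken) − Σ(formed) = (2077 + D) − (2804) = −727 + D
Setting this equal to −94 kJ gives D = 633 kJ/mol.

D(C=C) ≈ 633 kJ/mol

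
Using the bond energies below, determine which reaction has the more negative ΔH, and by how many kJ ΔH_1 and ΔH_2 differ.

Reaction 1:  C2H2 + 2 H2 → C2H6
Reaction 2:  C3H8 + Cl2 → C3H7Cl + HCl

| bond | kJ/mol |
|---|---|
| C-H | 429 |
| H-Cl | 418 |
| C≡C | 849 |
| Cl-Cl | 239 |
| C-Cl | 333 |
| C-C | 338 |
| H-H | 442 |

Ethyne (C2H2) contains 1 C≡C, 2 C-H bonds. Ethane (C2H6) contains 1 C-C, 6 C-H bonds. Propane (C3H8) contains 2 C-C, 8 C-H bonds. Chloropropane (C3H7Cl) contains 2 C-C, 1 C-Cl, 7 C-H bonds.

Reaction 1:
  Bonds broken (reactants):
    C≡C: 1 × 849 = 849
    C-H: 2 × 429 = 858
    H-H: 2 × 442 = 884
    Σ(broken) = 2591 kJ
  Bonds formed (products):
    C-C: 1 × 338 = 338
    C-H: 6 × 429 = 2574
    Σ(formed) = 2912 kJ
  ΔH_1 = 2591 − 2912 = −321 kJ
Reaction 2:
  Bonds broken (reactants):
    C-C: 2 × 338 = 676
    C-H: 8 × 429 = 3432
    Cl-Cl: 1 × 239 = 239
    Σ(broken) = 4347 kJ
  Bonds formed (products):
    C-C: 2 × 338 = 676
    C-Cl: 1 × 333 = 333
    C-H: 7 × 429 = 3003
    H-Cl: 1 × 418 = 418
    Σ(formed) = 4430 kJ
  ΔH_2 = 4347 − 4430 = −83 kJ
ΔH_1 − ΔH_2 = −238 kJ, so reaction 1 has the more negative ΔH; |ΔH_1 − ΔH_2| = 238 kJ.

Reaction 1, by 238 kJ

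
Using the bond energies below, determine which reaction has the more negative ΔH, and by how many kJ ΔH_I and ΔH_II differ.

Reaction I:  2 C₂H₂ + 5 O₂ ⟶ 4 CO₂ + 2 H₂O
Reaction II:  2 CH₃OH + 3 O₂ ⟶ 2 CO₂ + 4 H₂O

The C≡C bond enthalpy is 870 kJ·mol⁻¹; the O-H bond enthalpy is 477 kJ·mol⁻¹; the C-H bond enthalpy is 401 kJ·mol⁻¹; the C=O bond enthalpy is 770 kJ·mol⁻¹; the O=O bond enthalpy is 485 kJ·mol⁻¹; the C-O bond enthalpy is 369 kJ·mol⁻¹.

Reaction I:
  Bonds broken (reactants):
    C≡C: 2 × 870 = 1740
    C-H: 4 × 401 = 1604
    O=O: 5 × 485 = 2425
    Σ(broken) = 5769 kJ
  Bonds formed (products):
    C=O: 8 × 770 = 6160
    O-H: 4 × 477 = 1908
    Σ(formed) = 8068 kJ
  ΔH_I = 5769 − 8068 = −2299 kJ
Reaction II:
  Bonds broken (reactants):
    C-H: 6 × 401 = 2406
    C-O: 2 × 369 = 738
    O-H: 2 × 477 = 954
    O=O: 3 × 485 = 1455
    Σ(broken) = 5553 kJ
  Bonds formed (products):
    C=O: 4 × 770 = 3080
    O-H: 8 × 477 = 3816
    Σ(formed) = 6896 kJ
  ΔH_II = 5553 − 6896 = −1343 kJ
ΔH_I − ΔH_II = −956 kJ, so reaction I has the more negative ΔH; |ΔH_I − ΔH_II| = 956 kJ.

Reaction I, by 956 kJ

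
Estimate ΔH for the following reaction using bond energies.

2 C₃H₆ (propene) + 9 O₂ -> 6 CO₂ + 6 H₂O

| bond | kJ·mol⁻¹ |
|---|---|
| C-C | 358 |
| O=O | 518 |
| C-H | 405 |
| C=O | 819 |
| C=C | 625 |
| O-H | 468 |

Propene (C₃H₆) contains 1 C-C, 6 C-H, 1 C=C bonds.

ΔH ≈ −3956 kJ

Bonds broken (reactants):
  C-C: 2 × 358 = 716
  C-H: 12 × 405 = 4860
  C=C: 2 × 625 = 1250
  O=O: 9 × 518 = 4662
  Σ(broken) = 11488 kJ
Bonds formed (products):
  C=O: 12 × 819 = 9828
  O-H: 12 × 468 = 5616
  Σ(formed) = 15444 kJ
ΔH = Σ(broken) − Σ(formed) = 11488 − 15444 = −3956 kJ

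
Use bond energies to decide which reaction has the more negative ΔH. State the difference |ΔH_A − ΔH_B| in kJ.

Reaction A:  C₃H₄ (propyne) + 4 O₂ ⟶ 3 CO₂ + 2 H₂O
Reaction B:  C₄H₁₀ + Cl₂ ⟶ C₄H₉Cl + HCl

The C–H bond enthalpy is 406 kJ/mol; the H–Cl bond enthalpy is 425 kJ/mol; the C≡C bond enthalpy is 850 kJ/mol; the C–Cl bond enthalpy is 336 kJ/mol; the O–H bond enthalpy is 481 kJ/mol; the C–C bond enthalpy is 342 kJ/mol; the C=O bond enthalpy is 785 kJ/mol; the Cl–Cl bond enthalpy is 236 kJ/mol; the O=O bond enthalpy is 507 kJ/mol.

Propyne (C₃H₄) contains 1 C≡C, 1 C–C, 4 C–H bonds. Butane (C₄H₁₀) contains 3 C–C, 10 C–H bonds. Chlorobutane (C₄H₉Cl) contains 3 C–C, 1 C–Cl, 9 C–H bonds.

Reaction A, by 1671 kJ

Reaction A:
  Bonds broken (reactants):
    C≡C: 1 × 850 = 850
    C–C: 1 × 342 = 342
    C–H: 4 × 406 = 1624
    O=O: 4 × 507 = 2028
    Σ(broken) = 4844 kJ
  Bonds formed (products):
    C=O: 6 × 785 = 4710
    O–H: 4 × 481 = 1924
    Σ(formed) = 6634 kJ
  ΔH_A = 4844 − 6634 = −1790 kJ
Reaction B:
  Bonds broken (reactants):
    C–C: 3 × 342 = 1026
    C–H: 10 × 406 = 4060
    Cl–Cl: 1 × 236 = 236
    Σ(broken) = 5322 kJ
  Bonds formed (products):
    C–C: 3 × 342 = 1026
    C–Cl: 1 × 336 = 336
    C–H: 9 × 406 = 3654
    H–Cl: 1 × 425 = 425
    Σ(formed) = 5441 kJ
  ΔH_B = 5322 − 5441 = −119 kJ
ΔH_A − ΔH_B = −1671 kJ, so reaction A has the more negative ΔH; |ΔH_A − ΔH_B| = 1671 kJ.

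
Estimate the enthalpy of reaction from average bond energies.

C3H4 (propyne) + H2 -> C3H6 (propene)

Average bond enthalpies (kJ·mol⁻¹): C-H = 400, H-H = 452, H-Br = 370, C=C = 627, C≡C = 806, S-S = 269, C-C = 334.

Bonds broken (reactants):
  C≡C: 1 × 806 = 806
  C-C: 1 × 334 = 334
  C-H: 4 × 400 = 1600
  H-H: 1 × 452 = 452
  Σ(broken) = 3192 kJ
Bonds formed (products):
  C-C: 1 × 334 = 334
  C-H: 6 × 400 = 2400
  C=C: 1 × 627 = 627
  Σ(formed) = 3361 kJ
ΔH = Σ(broken) − Σ(formed) = 3192 − 3361 = −169 kJ

ΔH ≈ −169 kJ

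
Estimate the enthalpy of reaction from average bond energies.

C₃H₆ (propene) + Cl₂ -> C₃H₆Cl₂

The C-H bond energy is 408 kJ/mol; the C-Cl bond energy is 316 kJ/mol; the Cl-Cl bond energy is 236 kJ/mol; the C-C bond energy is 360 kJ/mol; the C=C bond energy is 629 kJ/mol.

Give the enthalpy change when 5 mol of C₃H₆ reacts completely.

ΔH = −635 kJ

Bonds broken (reactants):
  C-C: 1 × 360 = 360
  C-H: 6 × 408 = 2448
  C=C: 1 × 629 = 629
  Cl-Cl: 1 × 236 = 236
  Σ(broken) = 3673 kJ
Bonds formed (products):
  C-C: 2 × 360 = 720
  C-Cl: 2 × 316 = 632
  C-H: 6 × 408 = 2448
  Σ(formed) = 3800 kJ
ΔH = Σ(broken) − Σ(formed) = 3673 − 3800 = −127 kJ
For 5× the reaction as written: 5 × (−127) = −635 kJ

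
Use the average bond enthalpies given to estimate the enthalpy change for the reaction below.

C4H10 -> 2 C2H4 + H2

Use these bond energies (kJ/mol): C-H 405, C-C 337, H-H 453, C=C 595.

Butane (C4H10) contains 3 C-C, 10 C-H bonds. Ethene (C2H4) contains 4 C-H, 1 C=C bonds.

Bonds broken (reactants):
  C-C: 3 × 337 = 1011
  C-H: 10 × 405 = 4050
  Σ(broken) = 5061 kJ
Bonds formed (products):
  C-H: 8 × 405 = 3240
  C=C: 2 × 595 = 1190
  H-H: 1 × 453 = 453
  Σ(formed) = 4883 kJ
ΔH = Σ(broken) − Σ(formed) = 5061 − 4883 = +178 kJ

ΔH ≈ +178 kJ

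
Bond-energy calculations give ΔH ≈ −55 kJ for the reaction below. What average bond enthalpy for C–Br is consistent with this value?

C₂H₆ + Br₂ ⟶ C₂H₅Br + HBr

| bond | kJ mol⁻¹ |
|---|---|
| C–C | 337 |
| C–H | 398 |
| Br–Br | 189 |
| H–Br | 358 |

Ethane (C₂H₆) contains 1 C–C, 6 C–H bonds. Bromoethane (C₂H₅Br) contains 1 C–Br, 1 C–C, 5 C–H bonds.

D(C–Br) ≈ 284 kJ/mol

Let D be the C–Br bond energy.
Σ(broken) = 1×189 + 1×337 + 6×398 = 2914
Σ(formed) = 1×D + 1×337 + 5×398 + 1×358 = 2685 + D
ΔH = Σ(broken) − Σ(formed) = (2914) − (2685 + D) = +229 − D
Setting this equal to −55 kJ gives D = 284 kJ/mol.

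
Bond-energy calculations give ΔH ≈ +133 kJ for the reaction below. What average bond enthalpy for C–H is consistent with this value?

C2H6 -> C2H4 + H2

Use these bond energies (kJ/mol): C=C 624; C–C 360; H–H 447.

Let D be the C–H bond energy.
Σ(broken) = 1×360 + 6×D = 360 + 6D
Σ(formed) = 4×D + 1×624 + 1×447 = 1071 + 4D
ΔH = Σ(broken) − Σ(formed) = (360 + 6D) − (1071 + 4D) = −711 + 2D
Setting this equal to +133 kJ gives 2D = 844, so D = 422 kJ/mol.

D(C–H) ≈ 422 kJ/mol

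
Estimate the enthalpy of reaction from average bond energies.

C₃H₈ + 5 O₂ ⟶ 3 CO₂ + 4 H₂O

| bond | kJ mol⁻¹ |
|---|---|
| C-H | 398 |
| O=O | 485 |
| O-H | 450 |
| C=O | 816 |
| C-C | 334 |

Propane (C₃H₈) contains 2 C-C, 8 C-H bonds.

ΔH ≈ −2219 kJ

Bonds broken (reactants):
  C-C: 2 × 334 = 668
  C-H: 8 × 398 = 3184
  O=O: 5 × 485 = 2425
  Σ(broken) = 6277 kJ
Bonds formed (products):
  C=O: 6 × 816 = 4896
  O-H: 8 × 450 = 3600
  Σ(formed) = 8496 kJ
ΔH = Σ(broken) − Σ(formed) = 6277 − 8496 = −2219 kJ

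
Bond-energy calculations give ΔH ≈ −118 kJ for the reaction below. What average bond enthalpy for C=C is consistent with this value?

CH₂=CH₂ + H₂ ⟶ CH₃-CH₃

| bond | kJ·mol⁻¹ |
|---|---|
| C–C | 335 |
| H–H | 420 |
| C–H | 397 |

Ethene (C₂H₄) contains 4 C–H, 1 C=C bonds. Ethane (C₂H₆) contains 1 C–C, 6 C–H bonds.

D(C=C) ≈ 591 kJ/mol

Let D be the C=C bond energy.
Σ(broken) = 4×397 + 1×D + 1×420 = 2008 + D
Σ(formed) = 1×335 + 6×397 = 2717
ΔH = Σ(broken) − Σ(formed) = (2008 + D) − (2717) = −709 + D
Setting this equal to −118 kJ gives D = 591 kJ/mol.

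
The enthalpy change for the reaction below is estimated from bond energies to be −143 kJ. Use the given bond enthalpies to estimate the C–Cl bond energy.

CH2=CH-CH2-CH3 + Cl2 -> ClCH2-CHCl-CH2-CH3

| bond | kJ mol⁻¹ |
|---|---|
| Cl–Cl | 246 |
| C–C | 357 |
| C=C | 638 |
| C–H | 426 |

D(C–Cl) ≈ 335 kJ/mol

Let D be the C–Cl bond energy.
Σ(broken) = 2×357 + 8×426 + 1×638 + 1×246 = 5006
Σ(formed) = 3×357 + 2×D + 8×426 = 4479 + 2D
ΔH = Σ(broken) − Σ(formed) = (5006) − (4479 + 2D) = +527 − 2D
Setting this equal to −143 kJ gives 2D = 670, so D = 335 kJ/mol.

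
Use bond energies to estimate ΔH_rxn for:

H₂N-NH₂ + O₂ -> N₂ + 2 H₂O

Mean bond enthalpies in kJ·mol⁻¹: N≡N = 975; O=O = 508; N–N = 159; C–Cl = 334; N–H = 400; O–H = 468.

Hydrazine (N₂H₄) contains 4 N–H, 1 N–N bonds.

ΔH ≈ −580 kJ

Bonds broken (reactants):
  N–H: 4 × 400 = 1600
  N–N: 1 × 159 = 159
  O=O: 1 × 508 = 508
  Σ(broken) = 2267 kJ
Bonds formed (products):
  N≡N: 1 × 975 = 975
  O–H: 4 × 468 = 1872
  Σ(formed) = 2847 kJ
ΔH = Σ(broken) − Σ(formed) = 2267 − 2847 = −580 kJ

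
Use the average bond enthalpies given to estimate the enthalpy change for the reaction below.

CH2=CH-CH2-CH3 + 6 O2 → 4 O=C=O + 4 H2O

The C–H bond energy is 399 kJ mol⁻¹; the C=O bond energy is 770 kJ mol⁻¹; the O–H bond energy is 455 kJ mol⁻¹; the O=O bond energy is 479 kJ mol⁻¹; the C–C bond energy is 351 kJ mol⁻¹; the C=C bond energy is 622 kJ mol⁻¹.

Bonds broken (reactants):
  C–C: 2 × 351 = 702
  C–H: 8 × 399 = 3192
  C=C: 1 × 622 = 622
  O=O: 6 × 479 = 2874
  Σ(broken) = 7390 kJ
Bonds formed (products):
  C=O: 8 × 770 = 6160
  O–H: 8 × 455 = 3640
  Σ(formed) = 9800 kJ
ΔH = Σ(broken) − Σ(formed) = 7390 − 9800 = −2410 kJ

ΔH ≈ −2410 kJ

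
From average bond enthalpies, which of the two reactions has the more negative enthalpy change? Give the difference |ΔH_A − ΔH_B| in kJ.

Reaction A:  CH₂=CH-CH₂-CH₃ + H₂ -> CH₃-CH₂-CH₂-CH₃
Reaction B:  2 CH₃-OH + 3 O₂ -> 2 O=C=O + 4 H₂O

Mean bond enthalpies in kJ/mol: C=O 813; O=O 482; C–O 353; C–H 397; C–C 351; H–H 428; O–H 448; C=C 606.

Reaction A:
  Bonds broken (reactants):
    C–C: 2 × 351 = 702
    C–H: 8 × 397 = 3176
    C=C: 1 × 606 = 606
    H–H: 1 × 428 = 428
    Σ(broken) = 4912 kJ
  Bonds formed (products):
    C–C: 3 × 351 = 1053
    C–H: 10 × 397 = 3970
    Σ(formed) = 5023 kJ
  ΔH_A = 4912 − 5023 = −111 kJ
Reaction B:
  Bonds broken (reactants):
    C–H: 6 × 397 = 2382
    C–O: 2 × 353 = 706
    O–H: 2 × 448 = 896
    O=O: 3 × 482 = 1446
    Σ(broken) = 5430 kJ
  Bonds formed (products):
    C=O: 4 × 813 = 3252
    O–H: 8 × 448 = 3584
    Σ(formed) = 6836 kJ
  ΔH_B = 5430 − 6836 = −1406 kJ
ΔH_A − ΔH_B = +1295 kJ, so reaction B has the more negative ΔH; |ΔH_A − ΔH_B| = 1295 kJ.

Reaction B, by 1295 kJ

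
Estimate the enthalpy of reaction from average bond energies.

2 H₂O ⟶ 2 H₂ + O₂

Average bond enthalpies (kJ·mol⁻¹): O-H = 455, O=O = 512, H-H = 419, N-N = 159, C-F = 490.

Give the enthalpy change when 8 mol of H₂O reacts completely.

ΔH = +1880 kJ

Bonds broken (reactants):
  O-H: 4 × 455 = 1820
  Σ(broken) = 1820 kJ
Bonds formed (products):
  H-H: 2 × 419 = 838
  O=O: 1 × 512 = 512
  Σ(formed) = 1350 kJ
ΔH = Σ(broken) − Σ(formed) = 1820 − 1350 = +470 kJ
For 4× the reaction as written: 4 × (+470) = +1880 kJ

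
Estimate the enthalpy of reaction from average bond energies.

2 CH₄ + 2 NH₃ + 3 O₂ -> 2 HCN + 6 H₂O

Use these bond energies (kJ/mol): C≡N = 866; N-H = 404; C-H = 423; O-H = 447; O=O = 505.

ΔH ≈ −619 kJ

Bonds broken (reactants):
  C-H: 8 × 423 = 3384
  N-H: 6 × 404 = 2424
  O=O: 3 × 505 = 1515
  Σ(broken) = 7323 kJ
Bonds formed (products):
  C≡N: 2 × 866 = 1732
  C-H: 2 × 423 = 846
  O-H: 12 × 447 = 5364
  Σ(formed) = 7942 kJ
ΔH = Σ(broken) − Σ(formed) = 7323 − 7942 = −619 kJ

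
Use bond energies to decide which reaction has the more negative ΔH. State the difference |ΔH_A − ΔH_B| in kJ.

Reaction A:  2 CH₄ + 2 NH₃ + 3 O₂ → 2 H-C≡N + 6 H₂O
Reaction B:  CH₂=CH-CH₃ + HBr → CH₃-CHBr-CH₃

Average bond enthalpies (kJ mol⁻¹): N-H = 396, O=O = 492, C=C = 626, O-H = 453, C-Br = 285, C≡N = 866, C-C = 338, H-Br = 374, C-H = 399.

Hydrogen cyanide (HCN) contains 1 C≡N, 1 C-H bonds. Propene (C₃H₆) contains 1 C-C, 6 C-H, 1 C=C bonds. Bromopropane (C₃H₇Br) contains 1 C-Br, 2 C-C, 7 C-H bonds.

Reaction A:
  Bonds broken (reactants):
    C-H: 8 × 399 = 3192
    N-H: 6 × 396 = 2376
    O=O: 3 × 492 = 1476
    Σ(broken) = 7044 kJ
  Bonds formed (products):
    C≡N: 2 × 866 = 1732
    C-H: 2 × 399 = 798
    O-H: 12 × 453 = 5436
    Σ(formed) = 7966 kJ
  ΔH_A = 7044 − 7966 = −922 kJ
Reaction B:
  Bonds broken (reactants):
    C-C: 1 × 338 = 338
    C-H: 6 × 399 = 2394
    C=C: 1 × 626 = 626
    H-Br: 1 × 374 = 374
    Σ(broken) = 3732 kJ
  Bonds formed (products):
    C-Br: 1 × 285 = 285
    C-C: 2 × 338 = 676
    C-H: 7 × 399 = 2793
    Σ(formed) = 3754 kJ
  ΔH_B = 3732 − 3754 = −22 kJ
ΔH_A − ΔH_B = −900 kJ, so reaction A has the more negative ΔH; |ΔH_A − ΔH_B| = 900 kJ.

Reaction A, by 900 kJ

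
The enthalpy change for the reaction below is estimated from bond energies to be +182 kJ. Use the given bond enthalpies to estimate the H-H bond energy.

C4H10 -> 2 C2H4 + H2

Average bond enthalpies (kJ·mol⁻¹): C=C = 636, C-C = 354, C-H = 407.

Let D be the H-H bond energy.
Σ(broken) = 3×354 + 10×407 = 5132
Σ(formed) = 8×407 + 2×636 + 1×D = 4528 + D
ΔH = Σ(broken) − Σ(formed) = (5132) − (4528 + D) = +604 − D
Setting this equal to +182 kJ gives D = 422 kJ/mol.

D(H-H) ≈ 422 kJ/mol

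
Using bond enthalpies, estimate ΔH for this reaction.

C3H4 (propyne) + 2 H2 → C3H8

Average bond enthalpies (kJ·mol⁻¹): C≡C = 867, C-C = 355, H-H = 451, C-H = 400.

Bonds broken (reactants):
  C≡C: 1 × 867 = 867
  C-C: 1 × 355 = 355
  C-H: 4 × 400 = 1600
  H-H: 2 × 451 = 902
  Σ(broken) = 3724 kJ
Bonds formed (products):
  C-C: 2 × 355 = 710
  C-H: 8 × 400 = 3200
  Σ(formed) = 3910 kJ
ΔH = Σ(broken) − Σ(formed) = 3724 − 3910 = −186 kJ

ΔH ≈ −186 kJ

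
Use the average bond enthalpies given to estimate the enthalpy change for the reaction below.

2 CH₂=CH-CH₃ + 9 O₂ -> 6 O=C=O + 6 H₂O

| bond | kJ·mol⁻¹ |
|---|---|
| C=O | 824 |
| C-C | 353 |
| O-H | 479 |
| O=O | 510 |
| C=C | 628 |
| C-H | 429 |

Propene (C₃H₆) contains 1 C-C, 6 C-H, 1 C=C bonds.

ΔH ≈ −3936 kJ

Bonds broken (reactants):
  C-C: 2 × 353 = 706
  C-H: 12 × 429 = 5148
  C=C: 2 × 628 = 1256
  O=O: 9 × 510 = 4590
  Σ(broken) = 11700 kJ
Bonds formed (products):
  C=O: 12 × 824 = 9888
  O-H: 12 × 479 = 5748
  Σ(formed) = 15636 kJ
ΔH = Σ(broken) − Σ(formed) = 11700 − 15636 = −3936 kJ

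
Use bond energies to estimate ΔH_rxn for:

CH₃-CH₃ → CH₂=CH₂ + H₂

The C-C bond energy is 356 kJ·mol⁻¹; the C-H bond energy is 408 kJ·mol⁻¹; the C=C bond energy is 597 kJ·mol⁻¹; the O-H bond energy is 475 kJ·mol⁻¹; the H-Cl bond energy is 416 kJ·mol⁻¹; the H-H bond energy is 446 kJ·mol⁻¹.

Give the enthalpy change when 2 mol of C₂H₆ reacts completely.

Bonds broken (reactants):
  C-C: 1 × 356 = 356
  C-H: 6 × 408 = 2448
  Σ(broken) = 2804 kJ
Bonds formed (products):
  C-H: 4 × 408 = 1632
  C=C: 1 × 597 = 597
  H-H: 1 × 446 = 446
  Σ(formed) = 2675 kJ
ΔH = Σ(broken) − Σ(formed) = 2804 − 2675 = +129 kJ
For 2× the reaction as written: 2 × (+129) = +258 kJ

ΔH = +258 kJ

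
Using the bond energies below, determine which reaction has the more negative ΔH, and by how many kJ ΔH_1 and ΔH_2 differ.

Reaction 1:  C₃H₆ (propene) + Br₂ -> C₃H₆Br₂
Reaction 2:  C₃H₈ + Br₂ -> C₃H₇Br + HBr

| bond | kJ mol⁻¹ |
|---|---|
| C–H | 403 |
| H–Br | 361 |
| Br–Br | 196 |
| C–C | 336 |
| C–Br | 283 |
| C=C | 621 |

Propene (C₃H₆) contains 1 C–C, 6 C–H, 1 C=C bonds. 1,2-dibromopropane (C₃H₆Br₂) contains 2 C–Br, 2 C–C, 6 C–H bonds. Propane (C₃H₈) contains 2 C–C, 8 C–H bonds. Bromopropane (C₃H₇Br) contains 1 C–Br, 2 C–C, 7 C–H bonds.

Reaction 1:
  Bonds broken (reactants):
    Br–Br: 1 × 196 = 196
    C–C: 1 × 336 = 336
    C–H: 6 × 403 = 2418
    C=C: 1 × 621 = 621
    Σ(broken) = 3571 kJ
  Bonds formed (products):
    C–Br: 2 × 283 = 566
    C–C: 2 × 336 = 672
    C–H: 6 × 403 = 2418
    Σ(formed) = 3656 kJ
  ΔH_1 = 3571 − 3656 = −85 kJ
Reaction 2:
  Bonds broken (reactants):
    Br–Br: 1 × 196 = 196
    C–C: 2 × 336 = 672
    C–H: 8 × 403 = 3224
    Σ(broken) = 4092 kJ
  Bonds formed (products):
    C–Br: 1 × 283 = 283
    C–C: 2 × 336 = 672
    C–H: 7 × 403 = 2821
    H–Br: 1 × 361 = 361
    Σ(formed) = 4137 kJ
  ΔH_2 = 4092 − 4137 = −45 kJ
ΔH_1 − ΔH_2 = −40 kJ, so reaction 1 has the more negative ΔH; |ΔH_1 − ΔH_2| = 40 kJ.

Reaction 1, by 40 kJ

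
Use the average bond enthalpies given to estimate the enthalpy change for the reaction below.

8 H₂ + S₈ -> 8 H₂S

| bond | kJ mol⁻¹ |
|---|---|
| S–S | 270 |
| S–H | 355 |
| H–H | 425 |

Bonds broken (reactants):
  H–H: 8 × 425 = 3400
  S–S: 8 × 270 = 2160
  Σ(broken) = 5560 kJ
Bonds formed (products):
  S–H: 16 × 355 = 5680
  Σ(formed) = 5680 kJ
ΔH = Σ(broken) − Σ(formed) = 5560 − 5680 = −120 kJ

ΔH ≈ −120 kJ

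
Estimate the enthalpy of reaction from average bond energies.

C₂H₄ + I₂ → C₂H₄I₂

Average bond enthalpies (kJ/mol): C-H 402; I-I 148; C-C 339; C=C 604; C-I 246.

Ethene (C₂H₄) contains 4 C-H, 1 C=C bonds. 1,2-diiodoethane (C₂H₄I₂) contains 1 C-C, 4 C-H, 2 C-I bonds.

Bonds broken (reactants):
  C-H: 4 × 402 = 1608
  C=C: 1 × 604 = 604
  I-I: 1 × 148 = 148
  Σ(broken) = 2360 kJ
Bonds formed (products):
  C-C: 1 × 339 = 339
  C-H: 4 × 402 = 1608
  C-I: 2 × 246 = 492
  Σ(formed) = 2439 kJ
ΔH = Σ(broken) − Σ(formed) = 2360 − 2439 = −79 kJ

ΔH ≈ −79 kJ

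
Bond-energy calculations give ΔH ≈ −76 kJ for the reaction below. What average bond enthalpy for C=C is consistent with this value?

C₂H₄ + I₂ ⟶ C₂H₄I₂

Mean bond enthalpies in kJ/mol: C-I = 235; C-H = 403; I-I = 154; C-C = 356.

Let D be the C=C bond energy.
Σ(broken) = 4×403 + 1×D + 1×154 = 1766 + D
Σ(formed) = 1×356 + 4×403 + 2×235 = 2438
ΔH = Σ(broken) − Σ(formed) = (1766 + D) − (2438) = −672 + D
Setting this equal to −76 kJ gives D = 596 kJ/mol.

D(C=C) ≈ 596 kJ/mol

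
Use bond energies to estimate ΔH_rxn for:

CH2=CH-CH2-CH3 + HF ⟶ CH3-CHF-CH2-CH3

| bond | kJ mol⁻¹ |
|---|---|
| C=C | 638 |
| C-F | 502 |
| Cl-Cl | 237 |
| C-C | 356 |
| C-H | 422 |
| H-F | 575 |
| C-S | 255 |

ΔH ≈ −67 kJ

Bonds broken (reactants):
  C-C: 2 × 356 = 712
  C-H: 8 × 422 = 3376
  C=C: 1 × 638 = 638
  H-F: 1 × 575 = 575
  Σ(broken) = 5301 kJ
Bonds formed (products):
  C-C: 3 × 356 = 1068
  C-F: 1 × 502 = 502
  C-H: 9 × 422 = 3798
  Σ(formed) = 5368 kJ
ΔH = Σ(broken) − Σ(formed) = 5301 − 5368 = −67 kJ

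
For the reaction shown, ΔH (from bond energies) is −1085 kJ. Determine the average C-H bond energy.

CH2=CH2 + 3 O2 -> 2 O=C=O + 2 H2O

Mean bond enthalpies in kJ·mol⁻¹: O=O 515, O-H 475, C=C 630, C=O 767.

D(C-H) ≈ 427 kJ/mol

Let D be the C-H bond energy.
Σ(broken) = 4×D + 1×630 + 3×515 = 2175 + 4D
Σ(formed) = 4×767 + 4×475 = 4968
ΔH = Σ(broken) − Σ(formed) = (2175 + 4D) − (4968) = −2793 + 4D
Setting this equal to −1085 kJ gives 4D = 1708, so D = 427 kJ/mol.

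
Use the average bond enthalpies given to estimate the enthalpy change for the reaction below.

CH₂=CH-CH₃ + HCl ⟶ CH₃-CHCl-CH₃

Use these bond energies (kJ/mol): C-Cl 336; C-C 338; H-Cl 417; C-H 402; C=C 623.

Bonds broken (reactants):
  C-C: 1 × 338 = 338
  C-H: 6 × 402 = 2412
  C=C: 1 × 623 = 623
  H-Cl: 1 × 417 = 417
  Σ(broken) = 3790 kJ
Bonds formed (products):
  C-C: 2 × 338 = 676
  C-Cl: 1 × 336 = 336
  C-H: 7 × 402 = 2814
  Σ(formed) = 3826 kJ
ΔH = Σ(broken) − Σ(formed) = 3790 − 3826 = −36 kJ

ΔH ≈ −36 kJ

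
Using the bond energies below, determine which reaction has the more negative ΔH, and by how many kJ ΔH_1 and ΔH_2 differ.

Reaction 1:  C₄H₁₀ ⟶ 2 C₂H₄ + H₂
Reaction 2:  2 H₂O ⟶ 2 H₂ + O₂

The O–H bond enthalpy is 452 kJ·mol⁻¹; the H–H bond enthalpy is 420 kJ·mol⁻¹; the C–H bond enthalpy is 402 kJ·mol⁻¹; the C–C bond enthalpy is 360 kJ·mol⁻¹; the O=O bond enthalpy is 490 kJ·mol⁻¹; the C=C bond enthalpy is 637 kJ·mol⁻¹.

Reaction 1:
  Bonds broken (reactants):
    C–C: 3 × 360 = 1080
    C–H: 10 × 402 = 4020
    Σ(broken) = 5100 kJ
  Bonds formed (products):
    C–H: 8 × 402 = 3216
    C=C: 2 × 637 = 1274
    H–H: 1 × 420 = 420
    Σ(formed) = 4910 kJ
  ΔH_1 = 5100 − 4910 = +190 kJ
Reaction 2:
  Bonds broken (reactants):
    O–H: 4 × 452 = 1808
    Σ(broken) = 1808 kJ
  Bonds formed (products):
    H–H: 2 × 420 = 840
    O=O: 1 × 490 = 490
    Σ(formed) = 1330 kJ
  ΔH_2 = 1808 − 1330 = +478 kJ
ΔH_1 − ΔH_2 = −288 kJ, so reaction 1 has the more negative ΔH; |ΔH_1 − ΔH_2| = 288 kJ.

Reaction 1, by 288 kJ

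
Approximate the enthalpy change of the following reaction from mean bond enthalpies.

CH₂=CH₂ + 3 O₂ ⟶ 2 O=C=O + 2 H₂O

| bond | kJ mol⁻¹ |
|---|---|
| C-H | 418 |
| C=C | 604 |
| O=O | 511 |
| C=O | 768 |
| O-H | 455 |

Bonds broken (reactants):
  C-H: 4 × 418 = 1672
  C=C: 1 × 604 = 604
  O=O: 3 × 511 = 1533
  Σ(broken) = 3809 kJ
Bonds formed (products):
  C=O: 4 × 768 = 3072
  O-H: 4 × 455 = 1820
  Σ(formed) = 4892 kJ
ΔH = Σ(broken) − Σ(formed) = 3809 − 4892 = −1083 kJ

ΔH ≈ −1083 kJ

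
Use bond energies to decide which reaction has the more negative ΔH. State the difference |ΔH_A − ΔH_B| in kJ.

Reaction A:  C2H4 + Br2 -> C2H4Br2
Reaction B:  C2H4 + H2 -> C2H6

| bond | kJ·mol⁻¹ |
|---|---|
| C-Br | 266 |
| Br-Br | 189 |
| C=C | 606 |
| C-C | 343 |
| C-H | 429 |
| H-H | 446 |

Reaction A:
  Bonds broken (reactants):
    Br-Br: 1 × 189 = 189
    C-H: 4 × 429 = 1716
    C=C: 1 × 606 = 606
    Σ(broken) = 2511 kJ
  Bonds formed (products):
    C-Br: 2 × 266 = 532
    C-C: 1 × 343 = 343
    C-H: 4 × 429 = 1716
    Σ(formed) = 2591 kJ
  ΔH_A = 2511 − 2591 = −80 kJ
Reaction B:
  Bonds broken (reactants):
    C-H: 4 × 429 = 1716
    C=C: 1 × 606 = 606
    H-H: 1 × 446 = 446
    Σ(broken) = 2768 kJ
  Bonds formed (products):
    C-C: 1 × 343 = 343
    C-H: 6 × 429 = 2574
    Σ(formed) = 2917 kJ
  ΔH_B = 2768 − 2917 = −149 kJ
ΔH_A − ΔH_B = +69 kJ, so reaction B has the more negative ΔH; |ΔH_A − ΔH_B| = 69 kJ.

Reaction B, by 69 kJ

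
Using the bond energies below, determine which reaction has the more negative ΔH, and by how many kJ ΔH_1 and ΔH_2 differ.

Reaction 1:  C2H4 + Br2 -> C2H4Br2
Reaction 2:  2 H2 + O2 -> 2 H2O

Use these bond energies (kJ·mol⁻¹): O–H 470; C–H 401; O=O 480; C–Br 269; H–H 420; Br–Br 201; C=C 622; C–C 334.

Reaction 2, by 511 kJ

Reaction 1:
  Bonds broken (reactants):
    Br–Br: 1 × 201 = 201
    C–H: 4 × 401 = 1604
    C=C: 1 × 622 = 622
    Σ(broken) = 2427 kJ
  Bonds formed (products):
    C–Br: 2 × 269 = 538
    C–C: 1 × 334 = 334
    C–H: 4 × 401 = 1604
    Σ(formed) = 2476 kJ
  ΔH_1 = 2427 − 2476 = −49 kJ
Reaction 2:
  Bonds broken (reactants):
    H–H: 2 × 420 = 840
    O=O: 1 × 480 = 480
    Σ(broken) = 1320 kJ
  Bonds formed (products):
    O–H: 4 × 470 = 1880
    Σ(formed) = 1880 kJ
  ΔH_2 = 1320 − 1880 = −560 kJ
ΔH_1 − ΔH_2 = +511 kJ, so reaction 2 has the more negative ΔH; |ΔH_1 − ΔH_2| = 511 kJ.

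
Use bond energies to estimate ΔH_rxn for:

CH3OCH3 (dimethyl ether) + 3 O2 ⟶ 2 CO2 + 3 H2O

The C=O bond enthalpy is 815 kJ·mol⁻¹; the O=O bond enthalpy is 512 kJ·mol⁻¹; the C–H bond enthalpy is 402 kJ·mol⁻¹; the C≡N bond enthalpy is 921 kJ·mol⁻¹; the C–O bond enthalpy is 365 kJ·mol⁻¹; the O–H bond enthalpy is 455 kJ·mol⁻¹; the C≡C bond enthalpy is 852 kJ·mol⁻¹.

Bonds broken (reactants):
  C–H: 6 × 402 = 2412
  C–O: 2 × 365 = 730
  O=O: 3 × 512 = 1536
  Σ(broken) = 4678 kJ
Bonds formed (products):
  C=O: 4 × 815 = 3260
  O–H: 6 × 455 = 2730
  Σ(formed) = 5990 kJ
ΔH = Σ(broken) − Σ(formed) = 4678 − 5990 = −1312 kJ

ΔH ≈ −1312 kJ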